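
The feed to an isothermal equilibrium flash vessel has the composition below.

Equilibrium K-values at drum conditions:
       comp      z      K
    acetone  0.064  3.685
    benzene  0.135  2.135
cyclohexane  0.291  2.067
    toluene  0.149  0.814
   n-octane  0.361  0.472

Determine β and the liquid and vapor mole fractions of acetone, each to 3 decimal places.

β = 0.676, x_acetone = 0.023, y_acetone = 0.084

Let β = V/F and solve Σ zᵢ(Kᵢ−1)/(1+β(Kᵢ−1)) = 0.
Check two-phase: ΣzᵢKᵢ = 1.417 > 1 and Σzᵢ/Kᵢ = 1.169 > 1, so g(0) = 0.417 > 0 and g(1) = -0.169 < 0.
Newton–Raphson from β = 0.5:
  β = 0.500: g = 0.0841, g' = -0.488 → β = 0.672
  β = 0.672: g = 0.0018, g' = -0.476 → β = 0.676
Converged at β = 0.676.
Compositions from xᵢ = zᵢ/(1+β(Kᵢ−1)), yᵢ = Kᵢxᵢ:
  acetone: x = 0.023, y = 0.084
  benzene: x = 0.076, y = 0.163
  cyclohexane: x = 0.169, y = 0.349
  toluene: x = 0.170, y = 0.139
  n-octane: x = 0.561, y = 0.265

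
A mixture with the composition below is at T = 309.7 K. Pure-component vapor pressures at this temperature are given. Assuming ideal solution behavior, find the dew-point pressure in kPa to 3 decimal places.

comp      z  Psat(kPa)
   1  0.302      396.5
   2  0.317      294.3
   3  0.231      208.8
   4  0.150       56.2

At the dew point ψ → 1, so Σzᵢ/Kᵢ = 1 with Kᵢ = Pᵢˢᵃᵗ/P ⇒ 1/P = Σzᵢ/Pᵢˢᵃᵗ.
1/P = 0.302/396.5 + 0.317/294.3 + 0.231/208.8 + 0.150/56.2 = 0.005614 ⇒ P = 178.121 kPa

Pdew = 178.121 kPa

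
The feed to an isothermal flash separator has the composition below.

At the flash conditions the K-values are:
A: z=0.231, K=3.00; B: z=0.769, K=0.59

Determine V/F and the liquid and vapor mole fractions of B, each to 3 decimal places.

Iterate (Newton) starting at V/F = 0.5:
  V/F = 0.500: g = -0.1656, g' = -0.436 → V/F = 0.120
  V/F = 0.120: g = 0.0411, g' = -0.744 → V/F = 0.175
  V/F = 0.175: g = 0.0025, g' = -0.657 → V/F = 0.179
Converged at V/F = 0.179.
Compositions from xᵢ = zᵢ/(1+V/F(Kᵢ−1)), yᵢ = Kᵢxᵢ:
  A: x = 0.170, y = 0.510
  B: x = 0.830, y = 0.490

V/F = 0.179, x_B = 0.830, y_B = 0.490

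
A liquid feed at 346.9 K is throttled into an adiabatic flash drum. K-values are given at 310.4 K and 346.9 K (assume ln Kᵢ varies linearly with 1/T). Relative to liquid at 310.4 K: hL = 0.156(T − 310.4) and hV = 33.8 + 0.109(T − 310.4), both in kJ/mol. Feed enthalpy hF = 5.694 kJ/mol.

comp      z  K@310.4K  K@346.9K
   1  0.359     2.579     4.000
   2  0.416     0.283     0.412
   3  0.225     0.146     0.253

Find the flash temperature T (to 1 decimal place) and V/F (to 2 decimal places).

Adiabatic flash: solve Rachford–Rice at each trial T, then check hF = ψ·hV(T) + (1−ψ)·hL(T).
  T = 310.4 K: K = (2.579, 0.283, 0.146), RR gives ψ = 0.063, H_out = 2.133 kJ/mol
  T = 346.9 K: K = (4.000, 0.412, 0.253), RR gives ψ = 0.342, H_out = 16.658 kJ/mol
  T = 328.6 K: K = (3.249, 0.345, 0.195), RR gives ψ = 0.221, H_out = 10.130 kJ/mol
  T = 319.5 K: K = (2.904, 0.313, 0.169), RR gives ψ = 0.150, H_out = 6.420 kJ/mol
  T = 314.9 K: K = (2.737, 0.298, 0.157), RR gives ψ = 0.108, H_out = 4.344 kJ/mol
  T = 317.2 K: K = (2.820, 0.306, 0.163), RR gives ψ = 0.130, H_out = 5.403 kJ/mol
  T = 318.4 K: K = (2.864, 0.310, 0.166), RR gives ψ = 0.140, H_out = 5.938 kJ/mol
  T = 317.8 K: K = (2.842, 0.308, 0.165), RR gives ψ = 0.135, H_out = 5.672 kJ/mol
Linear interpolation between T = 317.8 (H_out = 5.672) and T = 318.4 (H_out = 5.938) on hF = 5.694 gives T ≈ 317.8 K, at which ψ = 0.14.

T = 317.8 K, V/F = 0.14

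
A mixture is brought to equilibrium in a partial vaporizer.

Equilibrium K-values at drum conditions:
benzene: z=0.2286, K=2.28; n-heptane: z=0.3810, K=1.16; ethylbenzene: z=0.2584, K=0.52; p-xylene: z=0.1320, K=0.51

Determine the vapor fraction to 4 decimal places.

Let ψ = V/F and solve Σ zᵢ(Kᵢ−1)/(1+ψ(Kᵢ−1)) = 0.
Check two-phase: ΣzᵢKᵢ = 1.1649 > 1 and Σzᵢ/Kᵢ = 1.1845 > 1, so g(0) = 0.1649 > 0 and g(1) = -0.1845 < 0.
Newton–Raphson from ψ = 0.5:
  ψ = 0.5000: g = -0.01400, g' = -0.3063 → ψ = 0.4543
  ψ = 0.4543: g = 0.00003, g' = -0.3080 → ψ = 0.4544
Converged at ψ = 0.4544.

ψ = 0.4544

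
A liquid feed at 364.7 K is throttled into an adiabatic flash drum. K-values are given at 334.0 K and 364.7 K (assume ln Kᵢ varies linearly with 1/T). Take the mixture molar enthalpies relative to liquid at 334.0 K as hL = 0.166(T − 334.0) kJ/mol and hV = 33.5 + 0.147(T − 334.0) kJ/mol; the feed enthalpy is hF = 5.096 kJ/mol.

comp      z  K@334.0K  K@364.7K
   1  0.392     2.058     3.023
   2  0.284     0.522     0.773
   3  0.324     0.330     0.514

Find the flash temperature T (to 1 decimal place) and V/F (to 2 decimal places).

T = 336.0 K, V/F = 0.14

Adiabatic flash: solve Rachford–Rice at each trial T, then check hF = ψ·hV(T) + (1−ψ)·hL(T).
  T = 334.0 K: K = (2.058, 0.522, 0.330), RR gives ψ = 0.100, H_out = 3.340 kJ/mol
  T = 364.7 K: K = (3.023, 0.773, 0.514), RR gives ψ = 0.728, H_out = 29.045 kJ/mol
  T = 349.4 K: K = (2.517, 0.641, 0.416), RR gives ψ = 0.407, H_out = 16.083 kJ/mol
  T = 341.7 K: K = (2.281, 0.580, 0.372), RR gives ψ = 0.259, H_out = 9.916 kJ/mol
  T = 337.9 K: K = (2.169, 0.551, 0.351), RR gives ψ = 0.183, H_out = 6.757 kJ/mol
  T = 335.9 K: K = (2.112, 0.536, 0.340), RR gives ψ = 0.141, H_out = 5.032 kJ/mol
Linear interpolation between T = 335.9 (H_out = 5.032) and T = 337.9 (H_out = 6.757) on hF = 5.096 gives T ≈ 336.0 K, at which ψ = 0.14.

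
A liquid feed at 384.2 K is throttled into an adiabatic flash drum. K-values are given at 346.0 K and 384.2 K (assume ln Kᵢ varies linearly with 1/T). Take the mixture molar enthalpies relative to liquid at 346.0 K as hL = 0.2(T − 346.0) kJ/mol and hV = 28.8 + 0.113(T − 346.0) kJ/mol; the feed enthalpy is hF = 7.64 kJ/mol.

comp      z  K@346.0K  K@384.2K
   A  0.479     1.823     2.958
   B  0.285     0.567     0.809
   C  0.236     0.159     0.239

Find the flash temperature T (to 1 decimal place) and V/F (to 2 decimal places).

T = 350.8 K, V/F = 0.24

Adiabatic flash: solve Rachford–Rice at each trial T, then check hF = ψ·hV(T) + (1−ψ)·hL(T).
  T = 346.0 K: K = (1.823, 0.567, 0.159), RR gives ψ = 0.135, H_out = 3.879 kJ/mol
  T = 384.2 K: K = (2.958, 0.809, 0.239), RR gives ψ = 0.645, H_out = 24.062 kJ/mol
  T = 365.1 K: K = (2.352, 0.684, 0.197), RR gives ψ = 0.451, H_out = 16.059 kJ/mol
  T = 355.6 K: K = (2.079, 0.624, 0.178), RR gives ψ = 0.319, H_out = 10.832 kJ/mol
  T = 350.8 K: K = (1.949, 0.595, 0.168), RR gives ψ = 0.235, H_out = 7.635 kJ/mol
  T = 353.2 K: K = (2.013, 0.610, 0.173), RR gives ψ = 0.279, H_out = 9.293 kJ/mol
Linear interpolation between T = 350.8 (H_out = 7.635) and T = 353.2 (H_out = 9.293) on hF = 7.64 gives T ≈ 350.8 K, at which ψ = 0.24.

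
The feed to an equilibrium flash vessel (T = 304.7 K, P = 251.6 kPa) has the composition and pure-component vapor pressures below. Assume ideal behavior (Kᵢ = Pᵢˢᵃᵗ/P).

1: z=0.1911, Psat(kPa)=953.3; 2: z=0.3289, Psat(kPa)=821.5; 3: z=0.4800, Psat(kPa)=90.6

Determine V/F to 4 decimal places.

V/F = 0.6161

Raoult's law: Kᵢ = Pᵢˢᵃᵗ/P = Pᵢˢᵃᵗ/251.6.
  K_1 = 953.3/251.6 = 3.788951, K_2 = 821.5/251.6 = 3.265103, K_3 = 90.6/251.6 = 0.360095
Material balance + equilibrium reduce to Σ zᵢ(Kᵢ−1)/(1+V/F(Kᵢ−1)) = 0.
Check two-phase: ΣzᵢKᵢ = 1.9708 > 1 and Σzᵢ/Kᵢ = 1.4841 > 1, so g(0) = 0.9708 > 0 and g(1) = -0.4841 < 0.
Newton iteration, V/F⁰ = 0.49:
  V/F = 0.4900: g = 0.13084, g' = -1.0616 → V/F = 0.6133
  V/F = 0.6133: g = 0.00293, g' = -1.0304 → V/F = 0.6161
Converged at V/F = 0.6161.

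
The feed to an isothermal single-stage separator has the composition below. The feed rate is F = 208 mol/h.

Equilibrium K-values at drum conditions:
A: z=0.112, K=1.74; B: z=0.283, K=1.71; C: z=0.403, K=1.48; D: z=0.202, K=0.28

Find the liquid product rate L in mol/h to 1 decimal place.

Rachford–Rice: g(β) = Σ zᵢ(Kᵢ−1)/(1+β(Kᵢ−1)) = 0.
Check two-phase: ΣzᵢKᵢ = 1.332 > 1 and Σzᵢ/Kᵢ = 1.224 > 1, so g(0) = 0.332 > 0 and g(1) = -0.224 < 0.
Newton iteration, β⁰ = 0.47:
  β = 0.470: g = 0.1502, g' = -0.415 → β = 0.832
  β = 0.832: g = -0.0467, g' = -0.778 → β = 0.772
  β = 0.772: g = -0.0036, g' = -0.664 → β = 0.766
Converged at β = 0.766.
Then V = β·F = 0.7663·208 = 159.4 mol/h and L = F − V = 48.6 mol/h.

L = 48.6 mol/h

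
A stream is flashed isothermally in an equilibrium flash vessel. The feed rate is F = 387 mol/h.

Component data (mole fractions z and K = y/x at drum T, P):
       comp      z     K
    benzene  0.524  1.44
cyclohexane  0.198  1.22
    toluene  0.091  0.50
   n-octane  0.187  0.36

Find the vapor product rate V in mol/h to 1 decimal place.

V = 181.7 mol/h

Material balance + equilibrium reduce to Σ zᵢ(Kᵢ−1)/(1+V/F(Kᵢ−1)) = 0.
Feasibility: ΣzᵢKᵢ = 1.109, Σzᵢ/Kᵢ = 1.228 — both > 1, two phases present.
Newton iteration, V/F⁰ = 0.5:
  V/F = 0.500: g = -0.0084, g' = -0.282 → V/F = 0.470
Converged at V/F = 0.470.
Then V = V/F·F = 0.4696·387 = 181.7 mol/h and L = F − V = 205.3 mol/h.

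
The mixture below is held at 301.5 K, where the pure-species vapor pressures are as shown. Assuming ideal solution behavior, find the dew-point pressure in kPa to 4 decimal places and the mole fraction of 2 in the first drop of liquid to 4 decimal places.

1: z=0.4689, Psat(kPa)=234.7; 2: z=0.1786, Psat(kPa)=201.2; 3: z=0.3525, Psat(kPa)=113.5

At the dew point ψ → 1, so Σzᵢ/Kᵢ = 1 with Kᵢ = Pᵢˢᵃᵗ/P ⇒ 1/P = Σzᵢ/Pᵢˢᵃᵗ.
1/P = 0.4689/234.7 + 0.1786/201.2 + 0.3525/113.5 = 0.0059913 ⇒ P = 166.9095 kPa
xᵢ = zᵢP/Pᵢˢᵃᵗ ⇒ x_2 = 0.1786·166.9095/201.2 = 0.1482

Pdew = 166.9095 kPa, x_2 = 0.1482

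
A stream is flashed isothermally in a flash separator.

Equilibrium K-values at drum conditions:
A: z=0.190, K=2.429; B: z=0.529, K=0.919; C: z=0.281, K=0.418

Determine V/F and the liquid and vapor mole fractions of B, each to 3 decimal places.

Material balance + equilibrium reduce to Σ zᵢ(Kᵢ−1)/(1+V/F(Kᵢ−1)) = 0.
Feasibility: ΣzᵢKᵢ = 1.065, Σzᵢ/Kᵢ = 1.326 — both > 1, two phases present.
Newton–Raphson from V/F = 0.5:
  V/F = 0.500: g = -0.1170, g' = -0.325 → V/F = 0.140
  V/F = 0.140: g = 0.0048, g' = -0.386 → V/F = 0.153
Converged at V/F = 0.153.
Compositions from xᵢ = zᵢ/(1+V/F(Kᵢ−1)), yᵢ = Kᵢxᵢ:
  A: x = 0.156, y = 0.379
  B: x = 0.536, y = 0.492
  C: x = 0.308, y = 0.129

V/F = 0.153, x_B = 0.536, y_B = 0.492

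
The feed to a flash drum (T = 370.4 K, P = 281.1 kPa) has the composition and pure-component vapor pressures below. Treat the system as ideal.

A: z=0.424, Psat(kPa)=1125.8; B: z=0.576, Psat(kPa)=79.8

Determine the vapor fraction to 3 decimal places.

Raoult's law: Kᵢ = Pᵢˢᵃᵗ/P = Pᵢˢᵃᵗ/281.1.
  K_A = 1125.8/281.1 = 4.00498, K_B = 79.8/281.1 = 0.28388
Let ψ = V/F and solve Σ zᵢ(Kᵢ−1)/(1+ψ(Kᵢ−1)) = 0.
g(0) = ΣzᵢKᵢ − 1 = 0.862 and g(1) = 1 − Σzᵢ/Kᵢ = -1.135, so a root lies in (0, 1).
Iterate (Newton) starting at ψ = 0.5:
  ψ = 0.500: g = -0.1334, g' = -1.328 → ψ = 0.400
Converged at ψ = 0.400.

ψ = 0.400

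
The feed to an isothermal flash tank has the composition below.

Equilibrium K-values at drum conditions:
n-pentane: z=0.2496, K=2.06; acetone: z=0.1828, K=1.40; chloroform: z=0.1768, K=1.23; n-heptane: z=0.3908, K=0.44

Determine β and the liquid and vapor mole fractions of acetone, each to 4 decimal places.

β = 0.4109, x_acetone = 0.1570, y_acetone = 0.2198

Newton iteration, β⁰ = 0.5:
  β = 0.5000: g = -0.03363, g' = -0.3840 → β = 0.4124
  β = 0.4124: g = -0.00058, g' = -0.3724 → β = 0.4109
Converged at β = 0.4109.
Compositions from xᵢ = zᵢ/(1+β(Kᵢ−1)), yᵢ = Kᵢxᵢ:
  n-pentane: x = 0.1739, y = 0.3582
  acetone: x = 0.1570, y = 0.2198
  chloroform: x = 0.1615, y = 0.1987
  n-heptane: x = 0.5076, y = 0.2233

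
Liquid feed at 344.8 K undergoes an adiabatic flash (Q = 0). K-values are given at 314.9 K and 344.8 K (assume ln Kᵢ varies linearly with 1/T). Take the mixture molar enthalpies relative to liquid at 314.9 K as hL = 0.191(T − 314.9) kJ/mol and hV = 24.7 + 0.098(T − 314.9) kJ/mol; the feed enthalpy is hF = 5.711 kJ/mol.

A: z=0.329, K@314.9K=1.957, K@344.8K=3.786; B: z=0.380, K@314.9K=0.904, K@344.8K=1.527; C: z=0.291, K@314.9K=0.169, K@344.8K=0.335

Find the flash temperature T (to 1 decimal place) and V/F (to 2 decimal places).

Adiabatic flash: solve Rachford–Rice at each trial T, then check hF = ψ·hV(T) + (1−ψ)·hL(T).
  T = 314.9 K: K = (1.957, 0.904, 0.169), RR gives ψ = 0.073, H_out = 1.809 kJ/mol
  T = 344.8 K: K = (3.786, 1.527, 0.335), RR gives ψ = 0.813, H_out = 23.523 kJ/mol
  T = 329.9 K: K = (2.766, 1.190, 0.242), RR gives ψ = 0.526, H_out = 15.122 kJ/mol
  T = 322.4 K: K = (2.336, 1.041, 0.203), RR gives ψ = 0.339, H_out = 9.567 kJ/mol
  T = 318.6 K: K = (2.138, 0.970, 0.185), RR gives ψ = 0.218, H_out = 6.019 kJ/mol
  T = 316.8 K: K = (2.048, 0.937, 0.177), RR gives ψ = 0.152, H_out = 4.082 kJ/mol
Linear interpolation between T = 316.8 (H_out = 4.082) and T = 318.6 (H_out = 6.019) on hF = 5.711 gives T ≈ 318.3 K, at which ψ = 0.21.

T = 318.3 K, V/F = 0.21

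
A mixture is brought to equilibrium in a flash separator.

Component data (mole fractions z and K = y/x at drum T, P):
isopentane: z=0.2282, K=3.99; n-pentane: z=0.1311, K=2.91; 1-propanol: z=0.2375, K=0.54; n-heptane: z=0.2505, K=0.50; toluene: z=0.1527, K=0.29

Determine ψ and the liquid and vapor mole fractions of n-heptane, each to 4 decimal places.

Rachford–Rice: g(ψ) = Σ zᵢ(Kᵢ−1)/(1+ψ(Kᵢ−1)) = 0.
Feasibility: ΣzᵢKᵢ = 1.5898, Σzᵢ/Kᵢ = 1.5696 — both > 1, two phases present.
Newton–Raphson from ψ = 0.58:
  ψ = 0.5800: g = -0.14139, g' = -0.8207 → ψ = 0.4077
  ψ = 0.4077: g = 0.00386, g' = -0.8929 → ψ = 0.4121
Converged at ψ = 0.4121.
Compositions from xᵢ = zᵢ/(1+ψ(Kᵢ−1)), yᵢ = Kᵢxᵢ:
  isopentane: x = 0.1022, y = 0.4079
  n-pentane: x = 0.0734, y = 0.2135
  1-propanol: x = 0.2930, y = 0.1582
  n-heptane: x = 0.3155, y = 0.1578
  toluene: x = 0.2159, y = 0.0626

ψ = 0.4121, x_n-heptane = 0.3155, y_n-heptane = 0.1578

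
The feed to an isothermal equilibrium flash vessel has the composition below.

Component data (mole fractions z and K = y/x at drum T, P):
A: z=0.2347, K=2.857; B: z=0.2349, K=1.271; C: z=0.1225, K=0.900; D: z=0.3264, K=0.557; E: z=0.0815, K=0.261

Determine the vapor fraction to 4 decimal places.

Let ψ = V/F and solve Σ zᵢ(Kᵢ−1)/(1+ψ(Kᵢ−1)) = 0.
Check two-phase: ΣzᵢKᵢ = 1.2824 > 1 and Σzᵢ/Kᵢ = 1.3013 > 1, so g(0) = 0.2824 > 0 and g(1) = -0.3013 < 0.
Iterate (Newton) starting at ψ = 0.59:
  ψ = 0.5900: g = -0.05271, g' = -0.4558 → ψ = 0.4744
  ψ = 0.4744: g = -0.00054, g' = -0.4519 → ψ = 0.4732
Converged at ψ = 0.4732.

ψ = 0.4732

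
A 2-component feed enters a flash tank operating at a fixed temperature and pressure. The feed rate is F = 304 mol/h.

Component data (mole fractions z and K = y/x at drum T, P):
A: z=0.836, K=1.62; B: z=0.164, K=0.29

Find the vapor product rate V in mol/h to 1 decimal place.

V = 277.5 mol/h

Let β = V/F and solve Σ zᵢ(Kᵢ−1)/(1+β(Kᵢ−1)) = 0.
g(0) = ΣzᵢKᵢ − 1 = 0.402 and g(1) = 1 − Σzᵢ/Kᵢ = -0.082, so a root lies in (0, 1).
Binary case is linear: z₁(K₁−1)(1+β(K₂−1)) + z₂(K₂−1)(1+β(K₁−1)) = 0
⇒ β = [z₁(K₁−1)+z₂(K₂−1)] / [−(K₁−1)(K₂−1)] = 0.4019/0.4402 = 0.913
Then V = β·F = 0.9129·304 = 277.5 mol/h and L = F − V = 26.5 mol/h.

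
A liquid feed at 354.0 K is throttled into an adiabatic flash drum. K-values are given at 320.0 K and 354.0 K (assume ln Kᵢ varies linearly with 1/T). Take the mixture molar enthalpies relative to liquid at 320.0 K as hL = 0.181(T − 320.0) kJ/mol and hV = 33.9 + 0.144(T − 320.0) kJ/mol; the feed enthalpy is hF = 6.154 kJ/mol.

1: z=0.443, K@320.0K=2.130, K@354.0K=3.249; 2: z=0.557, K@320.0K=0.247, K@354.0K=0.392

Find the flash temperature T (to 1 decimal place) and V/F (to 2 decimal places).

Adiabatic flash: solve Rachford–Rice at each trial T, then check hF = ψ·hV(T) + (1−ψ)·hL(T).
  T = 320.0 K: K = (2.130, 0.247), RR gives ψ = 0.095, H_out = 3.234 kJ/mol
  T = 354.0 K: K = (3.249, 0.392), RR gives ψ = 0.481, H_out = 21.853 kJ/mol
  T = 337.0 K: K = (2.659, 0.315), RR gives ψ = 0.311, H_out = 13.416 kJ/mol
  T = 328.5 K: K = (2.387, 0.280), RR gives ψ = 0.213, H_out = 8.704 kJ/mol
  T = 324.2 K: K = (2.255, 0.263), RR gives ψ = 0.157, H_out = 6.061 kJ/mol
  T = 326.4 K: K = (2.322, 0.271), RR gives ψ = 0.187, H_out = 7.441 kJ/mol
Linear interpolation between T = 324.2 (H_out = 6.061) and T = 326.4 (H_out = 7.441) on hF = 6.154 gives T ≈ 324.3 K, at which ψ = 0.16.

T = 324.3 K, V/F = 0.16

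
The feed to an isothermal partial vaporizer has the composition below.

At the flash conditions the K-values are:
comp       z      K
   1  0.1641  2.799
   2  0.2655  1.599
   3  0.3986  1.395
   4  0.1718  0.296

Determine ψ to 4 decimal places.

ψ = 0.9027

Material balance + equilibrium reduce to Σ zᵢ(Kᵢ−1)/(1+ψ(Kᵢ−1)) = 0.
Feasibility: ΣzᵢKᵢ = 1.4908, Σzᵢ/Kᵢ = 1.0908 — both > 1, two phases present.
Newton–Raphson from ψ = 0.5:
  ψ = 0.5000: g = 0.22263, g' = -0.4498 → ψ = 0.9950
  ψ = 0.9950: g = -0.08533, g' = -1.0868 → ψ = 0.9165
  ψ = 0.9165: g = -0.01118, g' = -0.8254 → ψ = 0.9030
  ψ = 0.9030: g = -0.00023, g' = -0.7925 → ψ = 0.9027
Converged at ψ = 0.9027.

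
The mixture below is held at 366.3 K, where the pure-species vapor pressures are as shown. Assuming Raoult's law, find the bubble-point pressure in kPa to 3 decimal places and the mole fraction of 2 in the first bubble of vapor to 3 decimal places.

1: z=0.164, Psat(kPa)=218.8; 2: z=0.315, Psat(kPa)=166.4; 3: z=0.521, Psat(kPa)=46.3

At the bubble point ψ → 0, so ΣzᵢKᵢ = 1 with Kᵢ = Pᵢˢᵃᵗ/P ⇒ P = ΣzᵢPᵢˢᵃᵗ.
P = 0.164·218.8 + 0.315·166.4 + 0.521·46.3 = 112.422 kPa
yᵢ = zᵢPᵢˢᵃᵗ/P ⇒ y_2 = 0.315·166.4/112.422 = 0.466

Pbub = 112.422 kPa, y_2 = 0.466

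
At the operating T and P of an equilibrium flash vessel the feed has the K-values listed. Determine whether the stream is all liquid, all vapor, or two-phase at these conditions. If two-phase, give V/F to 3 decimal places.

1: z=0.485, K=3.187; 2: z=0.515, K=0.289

ΣzᵢKᵢ = 1.695; Σzᵢ/Kᵢ = 1.934.
Both exceed 1, so a two-phase solution exists.
Rachford–Rice: g(ψ) = Σ zᵢ(Kᵢ−1)/(1+ψ(Kᵢ−1)) = 0.
Newton–Raphson from ψ = 0.5:
  ψ = 0.500: g = -0.0615, g' = -1.156 → ψ = 0.447
Converged at ψ = 0.447.

two-phase, V/F = 0.447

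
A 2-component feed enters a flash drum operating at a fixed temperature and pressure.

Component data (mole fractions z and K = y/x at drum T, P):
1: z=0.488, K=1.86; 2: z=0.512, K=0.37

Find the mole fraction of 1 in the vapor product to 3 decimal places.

y_1 = 0.786

Material balance + equilibrium reduce to Σ zᵢ(Kᵢ−1)/(1+ψ(Kᵢ−1)) = 0.
Feasibility: ΣzᵢKᵢ = 1.097, Σzᵢ/Kᵢ = 1.646 — both > 1, two phases present.
Binary case is linear: z₁(K₁−1)(1+ψ(K₂−1)) + z₂(K₂−1)(1+ψ(K₁−1)) = 0
⇒ ψ = [z₁(K₁−1)+z₂(K₂−1)] / [−(K₁−1)(K₂−1)] = 0.0971/0.5418 = 0.179
Compositions from xᵢ = zᵢ/(1+ψ(Kᵢ−1)), yᵢ = Kᵢxᵢ:
  1: x = 0.423, y = 0.786
  2: x = 0.577, y = 0.214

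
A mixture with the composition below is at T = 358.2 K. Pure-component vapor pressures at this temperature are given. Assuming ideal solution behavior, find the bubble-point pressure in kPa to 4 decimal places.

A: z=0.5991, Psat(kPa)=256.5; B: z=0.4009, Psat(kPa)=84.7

Pbub = 187.6254 kPa

At the bubble point ψ → 0, so ΣzᵢKᵢ = 1 with Kᵢ = Pᵢˢᵃᵗ/P ⇒ P = ΣzᵢPᵢˢᵃᵗ.
P = 0.5991·256.5 + 0.4009·84.7 = 187.6254 kPa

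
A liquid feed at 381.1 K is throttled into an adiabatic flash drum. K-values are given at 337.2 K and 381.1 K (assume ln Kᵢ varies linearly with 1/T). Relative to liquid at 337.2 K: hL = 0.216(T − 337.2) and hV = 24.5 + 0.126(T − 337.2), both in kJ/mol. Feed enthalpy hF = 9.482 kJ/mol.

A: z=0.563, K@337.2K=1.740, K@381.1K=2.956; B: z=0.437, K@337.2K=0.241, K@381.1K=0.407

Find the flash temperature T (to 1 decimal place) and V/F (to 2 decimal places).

Adiabatic flash: solve Rachford–Rice at each trial T, then check hF = ψ·hV(T) + (1−ψ)·hL(T).
  T = 337.2 K: K = (1.740, 0.241), RR gives ψ = 0.151, H_out = 3.705 kJ/mol
  T = 381.1 K: K = (2.956, 0.407), RR gives ψ = 0.726, H_out = 24.401 kJ/mol
  T = 359.1 K: K = (2.304, 0.318), RR gives ψ = 0.490, H_out = 15.777 kJ/mol
  T = 348.1 K: K = (2.010, 0.278), RR gives ψ = 0.347, H_out = 10.511 kJ/mol
  T = 342.6 K: K = (1.871, 0.259), RR gives ψ = 0.258, H_out = 7.359 kJ/mol
  T = 345.4 K: K = (1.941, 0.268), RR gives ψ = 0.305, H_out = 9.022 kJ/mol
  T = 346.8 K: K = (1.976, 0.273), RR gives ψ = 0.327, H_out = 9.807 kJ/mol
Linear interpolation between T = 345.4 (H_out = 9.022) and T = 346.8 (H_out = 9.807) on hF = 9.482 gives T ≈ 346.2 K, at which ψ = 0.32.

T = 346.2 K, V/F = 0.32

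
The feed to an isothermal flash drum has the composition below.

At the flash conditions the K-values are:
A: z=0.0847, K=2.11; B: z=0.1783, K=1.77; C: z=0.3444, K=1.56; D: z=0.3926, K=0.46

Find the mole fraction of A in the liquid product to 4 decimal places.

Newton iteration, V/F⁰ = 0.63:
  V/F = 0.6300: g = -0.03098, g' = -0.4061 → V/F = 0.5537
  V/F = 0.5537: g = -0.00074, g' = -0.3879 → V/F = 0.5518
Converged at V/F = 0.5518.
Compositions from xᵢ = zᵢ/(1+V/F(Kᵢ−1)), yᵢ = Kᵢxᵢ:
  A: x = 0.0525, y = 0.1108
  B: x = 0.1251, y = 0.2215
  C: x = 0.2631, y = 0.4104
  D: x = 0.5592, y = 0.2573

x_A = 0.0525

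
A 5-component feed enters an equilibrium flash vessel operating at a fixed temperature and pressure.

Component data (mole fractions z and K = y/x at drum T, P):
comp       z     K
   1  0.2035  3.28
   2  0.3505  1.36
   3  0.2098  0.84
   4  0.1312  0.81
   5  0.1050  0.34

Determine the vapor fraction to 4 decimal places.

Material balance + equilibrium reduce to Σ zᵢ(Kᵢ−1)/(1+ψ(Kᵢ−1)) = 0.
g(0) = ΣzᵢKᵢ − 1 = 0.4624 and g(1) = 1 − Σzᵢ/Kᵢ = -0.0403, so a root lies in (0, 1).
Newton iteration, ψ⁰ = 0.56:
  ψ = 0.5600: g = 0.13410, g' = -0.3630 → ψ = 0.9294
  ψ = 0.9294: g = -0.00565, g' = -0.4547 → ψ = 0.9170
  ψ = 0.9170: g = -0.00007, g' = -0.4442 → ψ = 0.9168
Converged at ψ = 0.9168.

ψ = 0.9168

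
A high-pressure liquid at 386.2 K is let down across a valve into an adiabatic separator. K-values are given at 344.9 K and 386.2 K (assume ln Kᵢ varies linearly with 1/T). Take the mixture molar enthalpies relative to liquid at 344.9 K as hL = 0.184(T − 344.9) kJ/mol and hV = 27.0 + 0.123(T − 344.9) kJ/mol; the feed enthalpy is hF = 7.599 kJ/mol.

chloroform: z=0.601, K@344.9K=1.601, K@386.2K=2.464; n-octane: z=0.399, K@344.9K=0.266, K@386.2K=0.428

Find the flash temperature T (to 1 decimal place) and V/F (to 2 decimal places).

Adiabatic flash: solve Rachford–Rice at each trial T, then check hF = ψ·hV(T) + (1−ψ)·hL(T).
  T = 344.9 K: K = (1.601, 0.266), RR gives ψ = 0.155, H_out = 4.183 kJ/mol
  T = 386.2 K: K = (2.464, 0.428), RR gives ψ = 0.778, H_out = 26.649 kJ/mol
  T = 365.5 K: K = (2.009, 0.342), RR gives ψ = 0.518, H_out = 17.121 kJ/mol
  T = 355.2 K: K = (1.800, 0.303), RR gives ψ = 0.363, H_out = 11.462 kJ/mol
  T = 350.0 K: K = (1.698, 0.284), RR gives ψ = 0.267, H_out = 8.076 kJ/mol
  T = 347.4 K: K = (1.648, 0.275), RR gives ψ = 0.213, H_out = 6.177 kJ/mol
  T = 348.7 K: K = (1.673, 0.279), RR gives ψ = 0.241, H_out = 7.147 kJ/mol
Linear interpolation between T = 348.7 (H_out = 7.147) and T = 350.0 (H_out = 8.076) on hF = 7.599 gives T ≈ 349.3 K, at which ψ = 0.25.

T = 349.3 K, V/F = 0.25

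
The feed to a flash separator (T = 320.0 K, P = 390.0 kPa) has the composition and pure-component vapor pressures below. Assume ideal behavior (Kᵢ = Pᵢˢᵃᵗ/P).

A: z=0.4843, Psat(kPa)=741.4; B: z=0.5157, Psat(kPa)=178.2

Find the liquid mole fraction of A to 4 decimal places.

Raoult's law: Kᵢ = Pᵢˢᵃᵗ/P = Pᵢˢᵃᵗ/390.0.
  K_A = 741.4/390.0 = 1.901026, K_B = 178.2/390.0 = 0.456923
Let β = V/F and solve Σ zᵢ(Kᵢ−1)/(1+β(Kᵢ−1)) = 0.
Feasibility: ΣzᵢKᵢ = 1.1563, Σzᵢ/Kᵢ = 1.3834 — both > 1, two phases present.
Binary case is linear: z₁(K₁−1)(1+β(K₂−1)) + z₂(K₂−1)(1+β(K₁−1)) = 0
⇒ β = [z₁(K₁−1)+z₂(K₂−1)] / [−(K₁−1)(K₂−1)] = 0.15630/0.48933 = 0.3194
Compositions from xᵢ = zᵢ/(1+β(Kᵢ−1)), yᵢ = Kᵢxᵢ:
  A: x = 0.3761, y = 0.7149
  B: x = 0.6239, y = 0.2851

x_A = 0.3761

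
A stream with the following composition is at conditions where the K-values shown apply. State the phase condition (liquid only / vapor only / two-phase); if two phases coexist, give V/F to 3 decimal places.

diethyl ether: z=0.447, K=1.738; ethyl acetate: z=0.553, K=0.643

two-phase, V/F = 0.503

ΣzᵢKᵢ = 1.132; Σzᵢ/Kᵢ = 1.117.
Both exceed 1, so a two-phase solution exists.
Let ψ = V/F and solve Σ zᵢ(Kᵢ−1)/(1+ψ(Kᵢ−1)) = 0.
Binary case is linear: z₁(K₁−1)(1+ψ(K₂−1)) + z₂(K₂−1)(1+ψ(K₁−1)) = 0
⇒ ψ = [z₁(K₁−1)+z₂(K₂−1)] / [−(K₁−1)(K₂−1)] = 0.1325/0.2635 = 0.503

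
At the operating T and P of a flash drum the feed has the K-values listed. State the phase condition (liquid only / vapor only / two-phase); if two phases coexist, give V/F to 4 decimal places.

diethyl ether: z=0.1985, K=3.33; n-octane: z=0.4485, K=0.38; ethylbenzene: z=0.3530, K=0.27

ΣzᵢKᵢ = 0.9267; Σzᵢ/Kᵢ = 2.5473.
Since ΣzᵢKᵢ < 1 the mixture is below its bubble point — single liquid phase.

liquid only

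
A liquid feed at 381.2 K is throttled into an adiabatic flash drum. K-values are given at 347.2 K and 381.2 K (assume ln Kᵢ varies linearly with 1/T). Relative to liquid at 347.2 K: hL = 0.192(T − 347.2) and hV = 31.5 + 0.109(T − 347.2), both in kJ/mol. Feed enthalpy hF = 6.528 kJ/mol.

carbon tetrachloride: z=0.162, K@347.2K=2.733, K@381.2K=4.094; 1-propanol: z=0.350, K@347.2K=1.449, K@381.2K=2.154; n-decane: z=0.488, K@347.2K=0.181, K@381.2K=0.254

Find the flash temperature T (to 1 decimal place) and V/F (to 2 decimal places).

Adiabatic flash: solve Rachford–Rice at each trial T, then check hF = ψ·hV(T) + (1−ψ)·hL(T).
  T = 347.2 K: K = (2.733, 1.449, 0.181), RR gives ψ = 0.044, H_out = 1.399 kJ/mol
  T = 381.2 K: K = (4.094, 2.154, 0.254), RR gives ψ = 0.383, H_out = 17.507 kJ/mol
  T = 364.2 K: K = (3.377, 1.783, 0.216), RR gives ψ = 0.245, H_out = 10.631 kJ/mol
  T = 355.7 K: K = (3.046, 1.611, 0.198), RR gives ψ = 0.155, H_out = 6.414 kJ/mol
  T = 359.9 K: K = (3.207, 1.695, 0.207), RR gives ψ = 0.202, H_out = 8.581 kJ/mol
  T = 357.8 K: K = (3.126, 1.653, 0.203), RR gives ψ = 0.179, H_out = 7.520 kJ/mol
Linear interpolation between T = 355.7 (H_out = 6.414) and T = 357.8 (H_out = 7.520) on hF = 6.528 gives T ≈ 355.9 K, at which ψ = 0.16.

T = 355.9 K, V/F = 0.16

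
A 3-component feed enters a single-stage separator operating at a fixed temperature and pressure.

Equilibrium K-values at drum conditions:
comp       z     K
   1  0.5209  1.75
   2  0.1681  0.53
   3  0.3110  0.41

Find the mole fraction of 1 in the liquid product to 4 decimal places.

Material balance + equilibrium reduce to Σ zᵢ(Kᵢ−1)/(1+β(Kᵢ−1)) = 0.
Feasibility: ΣzᵢKᵢ = 1.1282, Σzᵢ/Kᵢ = 1.3734 — both > 1, two phases present.
Newton iteration, β⁰ = 0.5:
  β = 0.5000: g = -0.07942, g' = -0.4362 → β = 0.3179
  β = 0.3179: g = -0.00329, g' = -0.4064 → β = 0.3098
Converged at β = 0.3098.
Compositions from xᵢ = zᵢ/(1+β(Kᵢ−1)), yᵢ = Kᵢxᵢ:
  1: x = 0.4227, y = 0.7397
  2: x = 0.1968, y = 0.1043
  3: x = 0.3806, y = 0.1560

x_1 = 0.4227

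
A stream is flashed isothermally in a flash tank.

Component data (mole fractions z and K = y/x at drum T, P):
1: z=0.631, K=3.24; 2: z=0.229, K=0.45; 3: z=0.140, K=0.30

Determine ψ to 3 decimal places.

ψ = 0.858

Material balance + equilibrium reduce to Σ zᵢ(Kᵢ−1)/(1+ψ(Kᵢ−1)) = 0.
g(0) = ΣzᵢKᵢ − 1 = 1.189 and g(1) = 1 − Σzᵢ/Kᵢ = -0.170, so a root lies in (0, 1).
Newton iteration, ψ⁰ = 0.41:
  ψ = 0.410: g = 0.4367, g' = -1.111 → ψ = 0.803
  ψ = 0.803: g = 0.0555, g' = -0.984 → ψ = 0.860
  ψ = 0.860: g = -0.0018, g' = -1.052 → ψ = 0.858
Converged at ψ = 0.858.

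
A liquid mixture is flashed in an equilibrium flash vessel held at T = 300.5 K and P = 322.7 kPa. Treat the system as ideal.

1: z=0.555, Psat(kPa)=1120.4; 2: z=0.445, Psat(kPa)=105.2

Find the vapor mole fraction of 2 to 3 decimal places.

Raoult's law: Kᵢ = Pᵢˢᵃᵗ/P = Pᵢˢᵃᵗ/322.7.
  K_1 = 1120.4/322.7 = 3.47196, K_2 = 105.2/322.7 = 0.32600
Material balance + equilibrium reduce to Σ zᵢ(Kᵢ−1)/(1+V/F(Kᵢ−1)) = 0.
g(0) = ΣzᵢKᵢ − 1 = 1.072 and g(1) = 1 − Σzᵢ/Kᵢ = -0.525, so a root lies in (0, 1).
Newton–Raphson from V/F = 0.5:
  V/F = 0.500: g = 0.1612, g' = -1.138 → V/F = 0.642
  V/F = 0.642: g = 0.0021, g' = -1.135 → V/F = 0.643
Converged at V/F = 0.643.
Compositions from xᵢ = zᵢ/(1+V/F(Kᵢ−1)), yᵢ = Kᵢxᵢ:
  1: x = 0.214, y = 0.744
  2: x = 0.786, y = 0.256

y_2 = 0.256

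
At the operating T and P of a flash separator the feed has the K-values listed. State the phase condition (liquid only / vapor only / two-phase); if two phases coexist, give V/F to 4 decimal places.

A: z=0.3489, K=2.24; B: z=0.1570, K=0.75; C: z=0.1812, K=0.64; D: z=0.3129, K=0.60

ΣzᵢKᵢ = 1.2030; Σzᵢ/Kᵢ = 1.1697.
Both exceed 1, so a two-phase solution exists.
Let ψ = V/F and solve Σ zᵢ(Kᵢ−1)/(1+ψ(Kᵢ−1)) = 0.
Iterate (Newton) starting at ψ = 0.39:
  ψ = 0.3900: g = 0.02394, g' = -0.3578 → ψ = 0.4569
  ψ = 0.4569: g = 0.00063, g' = -0.3397 → ψ = 0.4588
Converged at ψ = 0.4588.

two-phase, V/F = 0.4588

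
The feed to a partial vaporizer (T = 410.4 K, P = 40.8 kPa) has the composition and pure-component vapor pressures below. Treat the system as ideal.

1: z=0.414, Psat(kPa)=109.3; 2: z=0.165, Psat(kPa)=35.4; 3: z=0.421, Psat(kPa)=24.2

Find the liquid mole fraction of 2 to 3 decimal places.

Raoult's law: Kᵢ = Pᵢˢᵃᵗ/P = Pᵢˢᵃᵗ/40.8.
  K_1 = 109.3/40.8 = 2.67892, K_2 = 35.4/40.8 = 0.86765, K_3 = 24.2/40.8 = 0.59314
Newton iteration, ψ⁰ = 0.4:
  ψ = 0.400: g = 0.1882, g' = -0.520 → ψ = 0.762
  ψ = 0.762: g = 0.0325, g' = -0.375 → ψ = 0.848
  ψ = 0.848: g = 0.0005, g' = -0.365 → ψ = 0.850
Converged at ψ = 0.850.
Compositions from xᵢ = zᵢ/(1+ψ(Kᵢ−1)), yᵢ = Kᵢxᵢ:
  1: x = 0.171, y = 0.457
  2: x = 0.186, y = 0.161
  3: x = 0.643, y = 0.382

x_2 = 0.186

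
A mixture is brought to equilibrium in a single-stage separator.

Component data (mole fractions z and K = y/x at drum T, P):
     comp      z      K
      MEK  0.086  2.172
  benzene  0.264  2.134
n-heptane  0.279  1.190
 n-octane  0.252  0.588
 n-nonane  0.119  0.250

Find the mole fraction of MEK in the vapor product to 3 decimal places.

y_MEK = 0.112

Rachford–Rice: g(ψ) = Σ zᵢ(Kᵢ−1)/(1+ψ(Kᵢ−1)) = 0.
g(0) = ΣzᵢKᵢ − 1 = 0.260 and g(1) = 1 − Σzᵢ/Kᵢ = -0.302, so a root lies in (0, 1).
Newton–Raphson from ψ = 0.5:
  ψ = 0.500: g = 0.0295, g' = -0.433 → ψ = 0.568
  ψ = 0.568: g = -0.0006, g' = -0.452 → ψ = 0.567
Converged at ψ = 0.567.
Compositions from xᵢ = zᵢ/(1+ψ(Kᵢ−1)), yᵢ = Kᵢxᵢ:
  MEK: x = 0.052, y = 0.112
  benzene: x = 0.161, y = 0.343
  n-heptane: x = 0.252, y = 0.300
  n-octane: x = 0.329, y = 0.193
  n-nonane: x = 0.207, y = 0.052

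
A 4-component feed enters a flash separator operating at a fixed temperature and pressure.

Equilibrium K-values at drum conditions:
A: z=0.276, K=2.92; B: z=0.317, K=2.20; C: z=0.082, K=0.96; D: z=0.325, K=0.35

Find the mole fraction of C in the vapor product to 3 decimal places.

Rachford–Rice: g(V/F) = Σ zᵢ(Kᵢ−1)/(1+V/F(Kᵢ−1)) = 0.
Check two-phase: ΣzᵢKᵢ = 1.696 > 1 and Σzᵢ/Kᵢ = 1.253 > 1, so g(0) = 0.696 > 0 and g(1) = -0.253 < 0.
Newton–Raphson from V/F = 0.66:
  V/F = 0.660: g = 0.0727, g' = -0.761 → V/F = 0.755
  V/F = 0.755: g = -0.0027, g' = -0.825 → V/F = 0.752
Converged at V/F = 0.752.
Compositions from xᵢ = zᵢ/(1+V/F(Kᵢ−1)), yᵢ = Kᵢxᵢ:
  A: x = 0.113, y = 0.330
  B: x = 0.167, y = 0.367
  C: x = 0.085, y = 0.081
  D: x = 0.636, y = 0.223

y_C = 0.081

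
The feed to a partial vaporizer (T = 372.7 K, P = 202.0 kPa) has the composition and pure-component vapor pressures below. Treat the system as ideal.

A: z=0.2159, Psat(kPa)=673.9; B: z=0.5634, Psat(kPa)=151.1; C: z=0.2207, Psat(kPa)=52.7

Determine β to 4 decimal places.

Raoult's law: Kᵢ = Pᵢˢᵃᵗ/P = Pᵢˢᵃᵗ/202.0.
  K_A = 673.9/202.0 = 3.336139, K_B = 151.1/202.0 = 0.748020, K_C = 52.7/202.0 = 0.260891
Iterate (Newton) starting at β = 0.5:
  β = 0.5000: g = -0.18853, g' = -0.6008 → β = 0.1862
  β = 0.1862: g = 0.01336, g' = -0.7737 → β = 0.2035
  β = 0.2035: g = 0.00023, g' = -0.7481 → β = 0.2038
Converged at β = 0.2038.

β = 0.2038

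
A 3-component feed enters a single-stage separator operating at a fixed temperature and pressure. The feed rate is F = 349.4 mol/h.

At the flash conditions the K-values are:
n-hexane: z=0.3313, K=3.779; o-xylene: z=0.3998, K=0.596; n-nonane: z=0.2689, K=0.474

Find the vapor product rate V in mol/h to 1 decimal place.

Material balance + equilibrium reduce to Σ zᵢ(Kᵢ−1)/(1+ψ(Kᵢ−1)) = 0.
g(0) = ΣzᵢKᵢ − 1 = 0.6177 and g(1) = 1 − Σzᵢ/Kᵢ = -0.3258, so a root lies in (0, 1).
Newton iteration, ψ⁰ = 0.7:
  ψ = 0.7000: g = -0.13648, g' = -0.6082 → ψ = 0.4756
  ψ = 0.4756: g = 0.00800, g' = -0.7070 → ψ = 0.4869
  ψ = 0.4869: g = 0.00005, g' = -0.6976 → ψ = 0.4870
Converged at ψ = 0.4870.
Then V = ψ·F = 0.4870·349.4 = 170.2 mol/h and L = F − V = 179.2 mol/h.

V = 170.2 mol/h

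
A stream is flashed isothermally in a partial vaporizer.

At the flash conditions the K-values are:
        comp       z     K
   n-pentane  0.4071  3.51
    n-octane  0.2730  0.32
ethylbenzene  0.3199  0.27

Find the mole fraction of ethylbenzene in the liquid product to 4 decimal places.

x_ethylbenzene = 0.4253

Let β = V/F and solve Σ zᵢ(Kᵢ−1)/(1+β(Kᵢ−1)) = 0.
g(0) = ΣzᵢKᵢ − 1 = 0.6027 and g(1) = 1 − Σzᵢ/Kᵢ = -1.1539, so a root lies in (0, 1).
Newton–Raphson from β = 0.6:
  β = 0.6000: g = -0.32136, g' = -1.3083 → β = 0.3544
  β = 0.3544: g = -0.01880, g' = -1.2477 → β = 0.3393
  β = 0.3393: g = 0.00011, g' = -1.2626 → β = 0.3394
Converged at β = 0.3394.
Compositions from xᵢ = zᵢ/(1+β(Kᵢ−1)), yᵢ = Kᵢxᵢ:
  n-pentane: x = 0.2198, y = 0.7716
  n-octane: x = 0.3549, y = 0.1136
  ethylbenzene: x = 0.4253, y = 0.1148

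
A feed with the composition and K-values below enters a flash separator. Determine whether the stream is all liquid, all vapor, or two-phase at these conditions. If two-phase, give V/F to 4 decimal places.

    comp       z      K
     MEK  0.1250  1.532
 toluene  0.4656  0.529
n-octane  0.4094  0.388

ΣzᵢKᵢ = 0.5966; Σzᵢ/Kᵢ = 2.0169.
Since ΣzᵢKᵢ < 1 the mixture is below its bubble point — single liquid phase.

all liquid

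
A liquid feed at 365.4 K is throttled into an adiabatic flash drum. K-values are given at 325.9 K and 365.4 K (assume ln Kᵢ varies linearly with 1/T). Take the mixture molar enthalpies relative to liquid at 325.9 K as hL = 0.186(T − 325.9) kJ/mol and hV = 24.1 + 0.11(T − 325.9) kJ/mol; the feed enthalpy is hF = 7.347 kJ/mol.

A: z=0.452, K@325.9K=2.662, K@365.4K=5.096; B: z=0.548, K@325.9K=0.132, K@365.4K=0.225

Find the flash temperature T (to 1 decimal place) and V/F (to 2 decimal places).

T = 332.8 K, V/F = 0.26

Adiabatic flash: solve Rachford–Rice at each trial T, then check hF = ψ·hV(T) + (1−ψ)·hL(T).
  T = 325.9 K: K = (2.662, 0.132), RR gives ψ = 0.191, H_out = 4.603 kJ/mol
  T = 365.4 K: K = (5.096, 0.225), RR gives ψ = 0.449, H_out = 16.829 kJ/mol
  T = 345.6 K: K = (3.749, 0.175), RR gives ψ = 0.348, H_out = 11.540 kJ/mol
  T = 335.8 K: K = (3.178, 0.153), RR gives ψ = 0.282, H_out = 8.421 kJ/mol
  T = 330.9 K: K = (2.915, 0.142), RR gives ψ = 0.241, H_out = 6.641 kJ/mol
  T = 333.4 K: K = (3.047, 0.147), RR gives ψ = 0.263, H_out = 7.572 kJ/mol
  T = 332.1 K: K = (2.978, 0.145), RR gives ψ = 0.251, H_out = 7.094 kJ/mol
Linear interpolation between T = 332.1 (H_out = 7.094) and T = 333.4 (H_out = 7.572) on hF = 7.347 gives T ≈ 332.8 K, at which ψ = 0.26.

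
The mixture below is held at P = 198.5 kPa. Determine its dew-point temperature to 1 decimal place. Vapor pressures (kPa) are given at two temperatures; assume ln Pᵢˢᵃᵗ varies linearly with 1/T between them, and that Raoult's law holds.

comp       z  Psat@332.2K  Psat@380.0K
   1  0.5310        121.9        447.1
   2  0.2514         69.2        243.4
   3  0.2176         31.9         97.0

T = 374.5 K

Dew-point temperature: Σzᵢ·P/Pᵢˢᵃᵗ(T) = 1. Interpolate ln Pᵢˢᵃᵗ = aᵢ + bᵢ/T.
  T = 332.2 K: ΣzᵢP/Pᵢˢᵃᵗ = 2.9398
  T = 380.0 K: ΣzᵢP/Pᵢˢᵃᵗ = 0.8861
  T = 356.1 K: ΣzᵢP/Pᵢˢᵃᵗ = 1.5489
  T = 368.1 K: ΣzᵢP/Pᵢˢᵃᵗ = 1.1594
  T = 374.1 K: ΣzᵢP/Pᵢˢᵃᵗ = 1.0102
  T = 377.1 K: ΣzᵢP/Pᵢˢᵃᵗ = 0.9445
  T = 375.6 K: ΣzᵢP/Pᵢˢᵃᵗ = 0.9767
  T = 374.9 K: ΣzᵢP/Pᵢˢᵃᵗ = 0.9921
  T = 374.5 K: ΣzᵢP/Pᵢˢᵃᵗ = 1.0011
Interpolating between 374.5 K and 374.9 K gives T ≈ 374.5 K.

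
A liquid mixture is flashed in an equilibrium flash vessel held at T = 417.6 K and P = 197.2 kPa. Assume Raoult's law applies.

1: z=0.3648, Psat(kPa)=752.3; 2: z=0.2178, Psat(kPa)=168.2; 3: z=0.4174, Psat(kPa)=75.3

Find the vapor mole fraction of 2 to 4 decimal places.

y_2 = 0.2012

Raoult's law: Kᵢ = Pᵢˢᵃᵗ/P = Pᵢˢᵃᵗ/197.2.
  K_1 = 752.3/197.2 = 3.814909, K_2 = 168.2/197.2 = 0.852941, K_3 = 75.3/197.2 = 0.381846
Iterate (Newton) starting at ψ = 0.35:
  ψ = 0.3500: g = 0.15424, g' = -0.9984 → ψ = 0.5045
  ψ = 0.5045: g = 0.01477, g' = -0.8358 → ψ = 0.5222
  ψ = 0.5222: g = 0.00008, g' = -0.8271 → ψ = 0.5223
Converged at ψ = 0.5223.
Compositions from xᵢ = zᵢ/(1+ψ(Kᵢ−1)), yᵢ = Kᵢxᵢ:
  1: x = 0.1477, y = 0.5634
  2: x = 0.2359, y = 0.2012
  3: x = 0.6164, y = 0.2354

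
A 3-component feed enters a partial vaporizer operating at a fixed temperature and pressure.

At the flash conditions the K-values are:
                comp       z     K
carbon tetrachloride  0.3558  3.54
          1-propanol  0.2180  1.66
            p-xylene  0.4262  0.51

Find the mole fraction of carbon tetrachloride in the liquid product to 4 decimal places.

x_carbon tetrachloride = 0.1095

Let ψ = V/F and solve Σ zᵢ(Kᵢ−1)/(1+ψ(Kᵢ−1)) = 0.
Feasibility: ΣzᵢKᵢ = 1.8388, Σzᵢ/Kᵢ = 1.0675 — both > 1, two phases present.
Newton–Raphson from ψ = 0.5:
  ψ = 0.5000: g = 0.22969, g' = -0.6787 → ψ = 0.8384
  ψ = 0.8384: g = 0.02692, g' = -0.5685 → ψ = 0.8858
  ψ = 0.8858: g = -0.00012, g' = -0.5746 → ψ = 0.8856
Converged at ψ = 0.8856.
Compositions from xᵢ = zᵢ/(1+ψ(Kᵢ−1)), yᵢ = Kᵢxᵢ:
  carbon tetrachloride: x = 0.1095, y = 0.3876
  1-propanol: x = 0.1376, y = 0.2284
  p-xylene: x = 0.7529, y = 0.3840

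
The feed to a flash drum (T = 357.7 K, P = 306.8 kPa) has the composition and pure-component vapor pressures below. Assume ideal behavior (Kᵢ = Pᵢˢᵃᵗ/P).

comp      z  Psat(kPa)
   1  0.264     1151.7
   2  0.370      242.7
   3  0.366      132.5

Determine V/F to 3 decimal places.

Raoult's law: Kᵢ = Pᵢˢᵃᵗ/P = Pᵢˢᵃᵗ/306.8.
  K_1 = 1151.7/306.8 = 3.75391, K_2 = 242.7/306.8 = 0.79107, K_3 = 132.5/306.8 = 0.43188
Material balance + equilibrium reduce to Σ zᵢ(Kᵢ−1)/(1+V/F(Kᵢ−1)) = 0.
g(0) = ΣzᵢKᵢ − 1 = 0.442 and g(1) = 1 − Σzᵢ/Kᵢ = -0.386, so a root lies in (0, 1).
Newton iteration, V/F⁰ = 0.69:
  V/F = 0.690: g = -0.1816, g' = -0.580 → V/F = 0.377
  V/F = 0.377: g = 0.0084, g' = -0.693 → V/F = 0.389
Converged at V/F = 0.389.

V/F = 0.389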